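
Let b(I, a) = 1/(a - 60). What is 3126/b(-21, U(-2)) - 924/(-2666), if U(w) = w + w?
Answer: -266684850/1333 ≈ -2.0006e+5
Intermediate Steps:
U(w) = 2*w
b(I, a) = 1/(-60 + a)
3126/b(-21, U(-2)) - 924/(-2666) = 3126/(1/(-60 + 2*(-2))) - 924/(-2666) = 3126/(1/(-60 - 4)) - 924*(-1/2666) = 3126/(1/(-64)) + 462/1333 = 3126/(-1/64) + 462/1333 = 3126*(-64) + 462/1333 = -200064 + 462/1333 = -266684850/1333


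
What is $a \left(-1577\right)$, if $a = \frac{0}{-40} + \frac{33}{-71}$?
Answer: $\frac{52041}{71} \approx 732.97$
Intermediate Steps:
$a = - \frac{33}{71}$ ($a = 0 \left(- \frac{1}{40}\right) + 33 \left(- \frac{1}{71}\right) = 0 - \frac{33}{71} = - \frac{33}{71} \approx -0.46479$)
$a \left(-1577\right) = \left(- \frac{33}{71}\right) \left(-1577\right) = \frac{52041}{71}$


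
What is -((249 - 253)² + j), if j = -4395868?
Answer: 4395852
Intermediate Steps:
-((249 - 253)² + j) = -((249 - 253)² - 4395868) = -((-4)² - 4395868) = -(16 - 4395868) = -1*(-4395852) = 4395852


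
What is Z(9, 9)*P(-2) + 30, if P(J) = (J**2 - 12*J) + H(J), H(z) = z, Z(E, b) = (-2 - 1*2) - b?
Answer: -308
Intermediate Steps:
Z(E, b) = -4 - b (Z(E, b) = (-2 - 2) - b = -4 - b)
P(J) = J**2 - 11*J (P(J) = (J**2 - 12*J) + J = J**2 - 11*J)
Z(9, 9)*P(-2) + 30 = (-4 - 1*9)*(-2*(-11 - 2)) + 30 = (-4 - 9)*(-2*(-13)) + 30 = -13*26 + 30 = -338 + 30 = -308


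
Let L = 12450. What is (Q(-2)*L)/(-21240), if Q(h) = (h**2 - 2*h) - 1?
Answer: -2905/708 ≈ -4.1031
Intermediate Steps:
Q(h) = -1 + h**2 - 2*h
(Q(-2)*L)/(-21240) = ((-1 + (-2)**2 - 2*(-2))*12450)/(-21240) = ((-1 + 4 + 4)*12450)*(-1/21240) = (7*12450)*(-1/21240) = 87150*(-1/21240) = -2905/708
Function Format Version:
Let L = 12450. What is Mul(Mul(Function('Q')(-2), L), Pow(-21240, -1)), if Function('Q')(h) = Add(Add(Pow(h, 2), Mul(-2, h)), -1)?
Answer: Rational(-2905, 708) ≈ -4.1031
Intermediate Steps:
Function('Q')(h) = Add(-1, Pow(h, 2), Mul(-2, h))
Mul(Mul(Function('Q')(-2), L), Pow(-21240, -1)) = Mul(Mul(Add(-1, Pow(-2, 2), Mul(-2, -2)), 12450), Pow(-21240, -1)) = Mul(Mul(Add(-1, 4, 4), 12450), Rational(-1, 21240)) = Mul(Mul(7, 12450), Rational(-1, 21240)) = Mul(87150, Rational(-1, 21240)) = Rational(-2905, 708)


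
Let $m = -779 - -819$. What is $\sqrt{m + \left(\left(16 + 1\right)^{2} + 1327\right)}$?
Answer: $6 \sqrt{46} \approx 40.694$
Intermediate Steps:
$m = 40$ ($m = -779 + 819 = 40$)
$\sqrt{m + \left(\left(16 + 1\right)^{2} + 1327\right)} = \sqrt{40 + \left(\left(16 + 1\right)^{2} + 1327\right)} = \sqrt{40 + \left(17^{2} + 1327\right)} = \sqrt{40 + \left(289 + 1327\right)} = \sqrt{40 + 1616} = \sqrt{1656} = 6 \sqrt{46}$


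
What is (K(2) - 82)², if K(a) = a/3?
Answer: 59536/9 ≈ 6615.1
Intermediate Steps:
K(a) = a/3 (K(a) = a*(⅓) = a/3)
(K(2) - 82)² = ((⅓)*2 - 82)² = (⅔ - 82)² = (-244/3)² = 59536/9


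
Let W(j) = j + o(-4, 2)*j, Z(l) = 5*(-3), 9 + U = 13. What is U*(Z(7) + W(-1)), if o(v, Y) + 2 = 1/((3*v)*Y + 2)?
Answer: -614/11 ≈ -55.818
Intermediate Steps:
U = 4 (U = -9 + 13 = 4)
Z(l) = -15
o(v, Y) = -2 + 1/(2 + 3*Y*v) (o(v, Y) = -2 + 1/((3*v)*Y + 2) = -2 + 1/(3*Y*v + 2) = -2 + 1/(2 + 3*Y*v))
W(j) = -23*j/22 (W(j) = j + (3*(-1 - 2*2*(-4))/(2 + 3*2*(-4)))*j = j + (3*(-1 + 16)/(2 - 24))*j = j + (3*15/(-22))*j = j + (3*(-1/22)*15)*j = j - 45*j/22 = -23*j/22)
U*(Z(7) + W(-1)) = 4*(-15 - 23/22*(-1)) = 4*(-15 + 23/22) = 4*(-307/22) = -614/11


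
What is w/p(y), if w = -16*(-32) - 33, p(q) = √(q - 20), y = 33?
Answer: 479*√13/13 ≈ 132.85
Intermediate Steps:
p(q) = √(-20 + q)
w = 479 (w = 512 - 33 = 479)
w/p(y) = 479/(√(-20 + 33)) = 479/(√13) = 479*(√13/13) = 479*√13/13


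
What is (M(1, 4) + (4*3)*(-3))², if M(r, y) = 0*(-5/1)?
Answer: 1296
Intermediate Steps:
M(r, y) = 0 (M(r, y) = 0*(-5*1) = 0*(-5) = 0)
(M(1, 4) + (4*3)*(-3))² = (0 + (4*3)*(-3))² = (0 + 12*(-3))² = (0 - 36)² = (-36)² = 1296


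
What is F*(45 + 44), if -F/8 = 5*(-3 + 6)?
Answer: -10680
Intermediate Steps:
F = -120 (F = -40*(-3 + 6) = -40*3 = -8*15 = -120)
F*(45 + 44) = -120*(45 + 44) = -120*89 = -10680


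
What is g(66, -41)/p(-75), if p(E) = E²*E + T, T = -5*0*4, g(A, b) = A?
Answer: -22/140625 ≈ -0.00015644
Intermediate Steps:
T = 0 (T = 0*4 = 0)
p(E) = E³ (p(E) = E²*E + 0 = E³ + 0 = E³)
g(66, -41)/p(-75) = 66/((-75)³) = 66/(-421875) = 66*(-1/421875) = -22/140625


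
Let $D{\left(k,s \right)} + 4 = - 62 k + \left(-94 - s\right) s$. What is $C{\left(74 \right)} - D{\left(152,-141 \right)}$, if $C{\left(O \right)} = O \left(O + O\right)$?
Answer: $27007$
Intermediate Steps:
$D{\left(k,s \right)} = -4 - 62 k + s \left(-94 - s\right)$ ($D{\left(k,s \right)} = -4 - \left(62 k - \left(-94 - s\right) s\right) = -4 - \left(62 k - s \left(-94 - s\right)\right) = -4 - 62 k + s \left(-94 - s\right)$)
$C{\left(O \right)} = 2 O^{2}$ ($C{\left(O \right)} = O 2 O = 2 O^{2}$)
$C{\left(74 \right)} - D{\left(152,-141 \right)} = 2 \cdot 74^{2} - \left(-4 - \left(-141\right)^{2} - -13254 - 9424\right) = 2 \cdot 5476 - \left(-4 - 19881 + 13254 - 9424\right) = 10952 - \left(-4 - 19881 + 13254 - 9424\right) = 10952 - -16055 = 10952 + 16055 = 27007$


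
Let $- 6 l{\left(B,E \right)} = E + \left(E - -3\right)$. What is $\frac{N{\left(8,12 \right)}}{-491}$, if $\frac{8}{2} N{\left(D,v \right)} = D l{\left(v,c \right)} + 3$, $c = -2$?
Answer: $- \frac{13}{5892} \approx -0.0022064$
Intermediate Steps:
$l{\left(B,E \right)} = - \frac{1}{2} - \frac{E}{3}$ ($l{\left(B,E \right)} = - \frac{E + \left(E - -3\right)}{6} = - \frac{E + \left(E + 3\right)}{6} = - \frac{E + \left(3 + E\right)}{6} = - \frac{3 + 2 E}{6} = - \frac{1}{2} - \frac{E}{3}$)
$N{\left(D,v \right)} = \frac{3}{4} + \frac{D}{24}$ ($N{\left(D,v \right)} = \frac{D \left(- \frac{1}{2} - - \frac{2}{3}\right) + 3}{4} = \frac{D \left(- \frac{1}{2} + \frac{2}{3}\right) + 3}{4} = \frac{D \frac{1}{6} + 3}{4} = \frac{\frac{D}{6} + 3}{4} = \frac{3 + \frac{D}{6}}{4} = \frac{3}{4} + \frac{D}{24}$)
$\frac{N{\left(8,12 \right)}}{-491} = \frac{\frac{3}{4} + \frac{1}{24} \cdot 8}{-491} = \left(\frac{3}{4} + \frac{1}{3}\right) \left(- \frac{1}{491}\right) = \frac{13}{12} \left(- \frac{1}{491}\right) = - \frac{13}{5892}$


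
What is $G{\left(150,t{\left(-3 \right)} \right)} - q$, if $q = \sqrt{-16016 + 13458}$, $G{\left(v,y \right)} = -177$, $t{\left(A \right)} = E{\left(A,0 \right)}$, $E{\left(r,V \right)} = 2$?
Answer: $-177 - i \sqrt{2558} \approx -177.0 - 50.577 i$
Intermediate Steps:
$t{\left(A \right)} = 2$
$q = i \sqrt{2558}$ ($q = \sqrt{-2558} = i \sqrt{2558} \approx 50.577 i$)
$G{\left(150,t{\left(-3 \right)} \right)} - q = -177 - i \sqrt{2558}$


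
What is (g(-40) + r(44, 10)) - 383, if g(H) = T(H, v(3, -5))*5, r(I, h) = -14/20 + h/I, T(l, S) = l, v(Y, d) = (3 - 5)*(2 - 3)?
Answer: -32091/55 ≈ -583.47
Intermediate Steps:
v(Y, d) = 2 (v(Y, d) = -2*(-1) = 2)
r(I, h) = -7/10 + h/I (r(I, h) = -14*1/20 + h/I = -7/10 + h/I)
g(H) = 5*H (g(H) = H*5 = 5*H)
(g(-40) + r(44, 10)) - 383 = (5*(-40) + (-7/10 + 10/44)) - 383 = (-200 + (-7/10 + 10*(1/44))) - 383 = (-200 + (-7/10 + 5/22)) - 383 = (-200 - 26/55) - 383 = -11026/55 - 383 = -32091/55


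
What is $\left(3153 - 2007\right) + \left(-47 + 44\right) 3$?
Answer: $1137$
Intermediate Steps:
$\left(3153 - 2007\right) + \left(-47 + 44\right) 3 = 1146 - 9 = 1137$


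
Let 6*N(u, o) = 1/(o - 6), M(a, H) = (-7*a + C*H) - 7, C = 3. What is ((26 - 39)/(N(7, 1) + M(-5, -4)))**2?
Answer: 152100/229441 ≈ 0.66292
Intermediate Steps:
M(a, H) = -7 - 7*a + 3*H (M(a, H) = (-7*a + 3*H) - 7 = -7 - 7*a + 3*H)
N(u, o) = 1/(6*(-6 + o)) (N(u, o) = 1/(6*(o - 6)) = 1/(6*(-6 + o)))
((26 - 39)/(N(7, 1) + M(-5, -4)))**2 = ((26 - 39)/(1/(6*(-6 + 1)) + (-7 - 7*(-5) + 3*(-4))))**2 = (-13/((1/6)/(-5) + (-7 + 35 - 12)))**2 = (-13/((1/6)*(-1/5) + 16))**2 = (-13/(-1/30 + 16))**2 = (-13/479/30)**2 = (-13*30/479)**2 = (-390/479)**2 = 152100/229441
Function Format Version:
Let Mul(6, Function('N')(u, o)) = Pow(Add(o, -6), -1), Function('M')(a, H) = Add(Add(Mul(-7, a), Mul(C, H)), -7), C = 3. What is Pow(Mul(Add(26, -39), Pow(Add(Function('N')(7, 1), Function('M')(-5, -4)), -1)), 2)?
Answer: Rational(152100, 229441) ≈ 0.66292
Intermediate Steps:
Function('M')(a, H) = Add(-7, Mul(-7, a), Mul(3, H)) (Function('M')(a, H) = Add(Add(Mul(-7, a), Mul(3, H)), -7) = Add(-7, Mul(-7, a), Mul(3, H)))
Function('N')(u, o) = Mul(Rational(1, 6), Pow(Add(-6, o), -1)) (Function('N')(u, o) = Mul(Rational(1, 6), Pow(Add(o, -6), -1)) = Mul(Rational(1, 6), Pow(Add(-6, o), -1)))
Pow(Mul(Add(26, -39), Pow(Add(Function('N')(7, 1), Function('M')(-5, -4)), -1)), 2) = Pow(Mul(Add(26, -39), Pow(Add(Mul(Rational(1, 6), Pow(Add(-6, 1), -1)), Add(-7, Mul(-7, -5), Mul(3, -4))), -1)), 2) = Pow(Mul(-13, Pow(Add(Mul(Rational(1, 6), Pow(-5, -1)), Add(-7, 35, -12)), -1)), 2) = Pow(Mul(-13, Pow(Add(Mul(Rational(1, 6), Rational(-1, 5)), 16), -1)), 2) = Pow(Mul(-13, Pow(Add(Rational(-1, 30), 16), -1)), 2) = Pow(Mul(-13, Pow(Rational(479, 30), -1)), 2) = Pow(Mul(-13, Rational(30, 479)), 2) = Pow(Rational(-390, 479), 2) = Rational(152100, 229441)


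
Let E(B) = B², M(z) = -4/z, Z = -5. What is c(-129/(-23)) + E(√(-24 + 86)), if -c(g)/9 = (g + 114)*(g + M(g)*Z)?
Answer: -223244599/22747 ≈ -9814.3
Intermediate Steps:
c(g) = -9*(114 + g)*(g + 20/g) (c(g) = -9*(g + 114)*(g - 4/g*(-5)) = -9*(114 + g)*(g + 20/g))
c(-129/(-23)) + E(√(-24 + 86)) = (-180 - 20520/((-129/(-23))) - (-132354)/(-23) - 9*(-129/(-23))²) + (√(-24 + 86))² = (-180 - 20520/((-129*(-1/23))) - (-132354)*(-1)/23 - 9*(-129*(-1/23))²) + (√62)² = (-180 - 20520/129/23 - 1026*129/23 - 9*(129/23)²) + 62 = (-180 - 20520*23/129 - 132354/23 - 9*16641/529) + 62 = (-180 - 157320/43 - 132354/23 - 149769/529) + 62 = -224654913/22747 + 62 = -223244599/22747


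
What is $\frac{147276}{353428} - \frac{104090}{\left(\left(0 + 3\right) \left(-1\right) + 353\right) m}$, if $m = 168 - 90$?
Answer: $- \frac{117027449}{34459230} \approx -3.3961$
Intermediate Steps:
$m = 78$ ($m = 168 - 90 = 78$)
$\frac{147276}{353428} - \frac{104090}{\left(\left(0 + 3\right) \left(-1\right) + 353\right) m} = \frac{147276}{353428} - \frac{104090}{\left(\left(0 + 3\right) \left(-1\right) + 353\right) 78} = 147276 \cdot \frac{1}{353428} - \frac{104090}{\left(3 \left(-1\right) + 353\right) 78} = \frac{36819}{88357} - \frac{104090}{\left(-3 + 353\right) 78} = \frac{36819}{88357} - \frac{104090}{350 \cdot 78} = \frac{36819}{88357} - \frac{104090}{27300} = \frac{36819}{88357} - \frac{1487}{390} = - \frac{117027449}{34459230}$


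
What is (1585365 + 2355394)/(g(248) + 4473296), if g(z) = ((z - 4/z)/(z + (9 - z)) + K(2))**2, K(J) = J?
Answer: 136334498364/154788365425 ≈ 0.88078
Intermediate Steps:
g(z) = (2 - 4/(9*z) + z/9)**2 (g(z) = ((z - 4/z)/(z + (9 - z)) + 2)**2 = ((z - 4/z)/9 + 2)**2 = ((z - 4/z)*(1/9) + 2)**2 = ((-4/(9*z) + z/9) + 2)**2 = (2 - 4/(9*z) + z/9)**2)
(1585365 + 2355394)/(g(248) + 4473296) = (1585365 + 2355394)/((1/81)*(-4 + 248**2 + 18*248)**2/248**2 + 4473296) = 3940759/((1/81)*(1/61504)*(-4 + 61504 + 4464)**2 + 4473296) = 3940759/((1/81)*(1/61504)*65964**2 + 4473296) = 3940759/((1/81)*(1/61504)*4351249296 + 4473296) = 3940759/(30217009/34596 + 4473296) = 3940759/(154788365425/34596) = 3940759*(34596/154788365425) = 136334498364/154788365425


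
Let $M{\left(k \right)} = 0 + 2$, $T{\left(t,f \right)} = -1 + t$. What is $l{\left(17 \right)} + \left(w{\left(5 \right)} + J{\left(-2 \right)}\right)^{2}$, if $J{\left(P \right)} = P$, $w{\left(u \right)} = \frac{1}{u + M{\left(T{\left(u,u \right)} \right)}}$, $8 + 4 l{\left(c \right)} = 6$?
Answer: $\frac{289}{98} \approx 2.949$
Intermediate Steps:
$l{\left(c \right)} = - \frac{1}{2}$ ($l{\left(c \right)} = -2 + \frac{1}{4} \cdot 6 = -2 + \frac{3}{2} = - \frac{1}{2}$)
$M{\left(k \right)} = 2$
$w{\left(u \right)} = \frac{1}{2 + u}$ ($w{\left(u \right)} = \frac{1}{u + 2} = \frac{1}{2 + u}$)
$l{\left(17 \right)} + \left(w{\left(5 \right)} + J{\left(-2 \right)}\right)^{2} = - \frac{1}{2} + \left(\frac{1}{2 + 5} - 2\right)^{2} = - \frac{1}{2} + \left(\frac{1}{7} - 2\right)^{2} = - \frac{1}{2} + \left(- \frac{13}{7}\right)^{2} = - \frac{1}{2} + \frac{169}{49} = \frac{289}{98}$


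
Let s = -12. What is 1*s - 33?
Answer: -45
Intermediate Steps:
1*s - 33 = 1*(-12) - 33 = -12 - 33 = -45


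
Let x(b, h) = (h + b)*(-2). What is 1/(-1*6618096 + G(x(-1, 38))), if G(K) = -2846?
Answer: -1/6620942 ≈ -1.5104e-7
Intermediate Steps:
x(b, h) = -2*b - 2*h (x(b, h) = (b + h)*(-2) = -2*b - 2*h)
1/(-1*6618096 + G(x(-1, 38))) = 1/(-1*6618096 - 2846) = 1/(-6618096 - 2846) = 1/(-6620942) = -1/6620942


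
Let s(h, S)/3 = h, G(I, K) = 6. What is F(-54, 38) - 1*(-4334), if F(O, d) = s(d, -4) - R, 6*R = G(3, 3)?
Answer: 4447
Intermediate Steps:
s(h, S) = 3*h
R = 1 (R = (1/6)*6 = 1)
F(O, d) = -1 + 3*d (F(O, d) = 3*d - 1*1 = 3*d - 1 = -1 + 3*d)
F(-54, 38) - 1*(-4334) = (-1 + 3*38) - 1*(-4334) = (-1 + 114) + 4334 = 113 + 4334 = 4447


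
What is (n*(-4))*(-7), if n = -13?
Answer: -364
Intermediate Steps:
(n*(-4))*(-7) = -13*(-4)*(-7) = 52*(-7) = -364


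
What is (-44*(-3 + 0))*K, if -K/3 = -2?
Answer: 792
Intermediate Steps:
K = 6 (K = -3*(-2) = 6)
(-44*(-3 + 0))*K = -44*(-3 + 0)*6 = -44*(-3)*6 = 132*6 = 792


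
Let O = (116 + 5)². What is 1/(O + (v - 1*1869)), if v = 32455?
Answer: 1/45227 ≈ 2.2111e-5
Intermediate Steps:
O = 14641 (O = 121² = 14641)
1/(O + (v - 1*1869)) = 1/(14641 + (32455 - 1*1869)) = 1/(14641 + (32455 - 1869)) = 1/(14641 + 30586) = 1/45227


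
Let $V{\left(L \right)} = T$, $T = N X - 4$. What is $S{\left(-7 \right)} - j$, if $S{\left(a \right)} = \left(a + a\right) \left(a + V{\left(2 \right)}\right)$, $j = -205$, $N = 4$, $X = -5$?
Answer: $639$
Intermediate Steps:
$T = -24$ ($T = 4 \left(-5\right) - 4 = -20 - 4 = -24$)
$V{\left(L \right)} = -24$
$S{\left(a \right)} = 2 a \left(-24 + a\right)$ ($S{\left(a \right)} = \left(a + a\right) \left(a - 24\right) = 2 a \left(-24 + a\right)$)
$S{\left(-7 \right)} - j = 2 \left(-7\right) \left(-24 - 7\right) - -205 = 2 \left(-7\right) \left(-31\right) + 205 = 434 + 205 = 639$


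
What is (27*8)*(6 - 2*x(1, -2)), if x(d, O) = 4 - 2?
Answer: 432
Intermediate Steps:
x(d, O) = 2
(27*8)*(6 - 2*x(1, -2)) = (27*8)*(6 - 2*2) = 216*(6 - 4) = 216*2 = 432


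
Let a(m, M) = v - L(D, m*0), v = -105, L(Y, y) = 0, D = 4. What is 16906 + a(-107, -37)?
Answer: 16801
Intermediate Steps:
a(m, M) = -105 (a(m, M) = -105 - 1*0 = -105 + 0 = -105)
16906 + a(-107, -37) = 16906 - 105 = 16801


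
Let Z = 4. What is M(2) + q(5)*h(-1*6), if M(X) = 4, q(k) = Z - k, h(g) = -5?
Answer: 9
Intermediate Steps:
q(k) = 4 - k
M(2) + q(5)*h(-1*6) = 4 + (4 - 1*5)*(-5) = 4 + (4 - 5)*(-5) = 4 - 1*(-5) = 4 + 5 = 9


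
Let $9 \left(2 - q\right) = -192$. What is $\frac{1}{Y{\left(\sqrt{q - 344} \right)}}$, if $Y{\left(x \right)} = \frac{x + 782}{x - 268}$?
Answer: $- \frac{313883}{917767} + \frac{525 i \sqrt{2886}}{917767} \approx -0.34201 + 0.030731 i$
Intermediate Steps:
$q = \frac{70}{3}$ ($q = 2 - - \frac{64}{3} = 2 + \frac{64}{3} = \frac{70}{3} \approx 23.333$)
$Y{\left(x \right)} = \frac{782 + x}{-268 + x}$
$\frac{1}{Y{\left(\sqrt{q - 344} \right)}} = \frac{1}{\frac{1}{-268 + \sqrt{\frac{70}{3} - 344}} \left(782 + \sqrt{\frac{70}{3} - 344}\right)} = \frac{1}{\frac{1}{-268 + \sqrt{- \frac{962}{3}}} \left(782 + \sqrt{- \frac{962}{3}}\right)} = \frac{1}{\frac{1}{-268 + \frac{i \sqrt{2886}}{3}} \left(782 + \frac{i \sqrt{2886}}{3}\right)} = \frac{-268 + \frac{i \sqrt{2886}}{3}}{782 + \frac{i \sqrt{2886}}{3}}$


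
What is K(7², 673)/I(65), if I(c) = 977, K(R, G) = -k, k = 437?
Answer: -437/977 ≈ -0.44729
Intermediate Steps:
K(R, G) = -437 (K(R, G) = -1*437 = -437)
K(7², 673)/I(65) = -437/977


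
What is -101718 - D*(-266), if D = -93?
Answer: -126456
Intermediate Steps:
-101718 - D*(-266) = -101718 - (-93)*(-266) = -101718 - 1*24738 = -101718 - 24738 = -126456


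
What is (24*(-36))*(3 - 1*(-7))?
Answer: -8640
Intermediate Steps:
(24*(-36))*(3 - 1*(-7)) = -864*(3 + 7) = -864*10 = -8640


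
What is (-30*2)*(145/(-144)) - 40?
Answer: 245/12 ≈ 20.417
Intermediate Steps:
(-30*2)*(145/(-144)) - 40 = -8700*(-1)/144 - 40 = -60*(-145/144) - 40 = 725/12 - 40 = 245/12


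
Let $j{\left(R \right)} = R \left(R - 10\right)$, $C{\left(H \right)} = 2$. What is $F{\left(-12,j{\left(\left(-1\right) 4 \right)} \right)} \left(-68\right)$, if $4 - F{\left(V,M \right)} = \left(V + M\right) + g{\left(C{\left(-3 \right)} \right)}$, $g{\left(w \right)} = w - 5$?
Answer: $2516$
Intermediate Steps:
$g{\left(w \right)} = -5 + w$ ($g{\left(w \right)} = w - 5 = -5 + w$)
$j{\left(R \right)} = R \left(-10 + R\right)$
$F{\left(V,M \right)} = 7 - M - V$ ($F{\left(V,M \right)} = 4 - \left(\left(V + M\right) + \left(-5 + 2\right)\right) = 4 - \left(\left(M + V\right) - 3\right) = 4 - \left(-3 + M + V\right) = 7 - M - V$)
$F{\left(-12,j{\left(\left(-1\right) 4 \right)} \right)} \left(-68\right) = \left(7 - \left(-1\right) 4 \left(-10 - 4\right) - -12\right) \left(-68\right) = \left(7 - - 4 \left(-10 - 4\right) + 12\right) \left(-68\right) = \left(7 - \left(-4\right) \left(-14\right) + 12\right) \left(-68\right) = \left(7 - 56 + 12\right) \left(-68\right) = \left(-37\right) \left(-68\right) = 2516$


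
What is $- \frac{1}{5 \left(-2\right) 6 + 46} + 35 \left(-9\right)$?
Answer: $- \frac{4409}{14} \approx -314.93$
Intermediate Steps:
$- \frac{1}{5 \left(-2\right) 6 + 46} + 35 \left(-9\right) = - \frac{1}{\left(-10\right) 6 + 46} - 315 = - \frac{1}{-60 + 46} - 315 = - \frac{1}{-14} - 315 = \left(-1\right) \left(- \frac{1}{14}\right) - 315 = \frac{1}{14} - 315 = - \frac{4409}{14}$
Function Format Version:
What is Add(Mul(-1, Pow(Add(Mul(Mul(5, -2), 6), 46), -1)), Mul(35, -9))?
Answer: Rational(-4409, 14) ≈ -314.93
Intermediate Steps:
Add(Mul(-1, Pow(Add(Mul(Mul(5, -2), 6), 46), -1)), Mul(35, -9)) = Add(Mul(-1, Pow(Add(Mul(-10, 6), 46), -1)), -315) = Add(Mul(-1, Pow(Add(-60, 46), -1)), -315) = Add(Mul(-1, Pow(-14, -1)), -315) = Add(Mul(-1, Rational(-1, 14)), -315) = Add(Rational(1, 14), -315) = Rational(-4409, 14)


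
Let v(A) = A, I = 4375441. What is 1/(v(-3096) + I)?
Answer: 1/4372345 ≈ 2.2871e-7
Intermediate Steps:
1/(v(-3096) + I) = 1/(-3096 + 4375441) = 1/4372345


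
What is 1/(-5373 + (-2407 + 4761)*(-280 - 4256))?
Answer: -1/10683117 ≈ -9.3606e-8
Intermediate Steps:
1/(-5373 + (-2407 + 4761)*(-280 - 4256)) = 1/(-5373 + 2354*(-4536)) = 1/(-5373 - 10677744) = 1/(-10683117) = -1/10683117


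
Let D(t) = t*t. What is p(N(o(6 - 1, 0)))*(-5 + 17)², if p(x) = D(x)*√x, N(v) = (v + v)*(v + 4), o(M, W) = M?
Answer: 3499200*√10 ≈ 1.1065e+7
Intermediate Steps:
D(t) = t²
N(v) = 2*v*(4 + v) (N(v) = (2*v)*(4 + v) = 2*v*(4 + v))
p(x) = x^(5/2) (p(x) = x²*√x = x^(5/2))
p(N(o(6 - 1, 0)))*(-5 + 17)² = (2*(6 - 1)*(4 + (6 - 1)))^(5/2)*(-5 + 17)² = (2*5*(4 + 5))^(5/2)*12² = (2*5*9)^(5/2)*144 = 90^(5/2)*144 = (24300*√10)*144 = 3499200*√10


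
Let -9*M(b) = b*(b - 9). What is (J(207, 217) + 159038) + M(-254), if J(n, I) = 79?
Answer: 1365251/9 ≈ 1.5169e+5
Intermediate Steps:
M(b) = -b*(-9 + b)/9 (M(b) = -b*(b - 9)/9 = -b*(-9 + b)/9)
(J(207, 217) + 159038) + M(-254) = (79 + 159038) + (⅑)*(-254)*(9 - 1*(-254)) = 159117 + (⅑)*(-254)*(9 + 254) = 159117 + (⅑)*(-254)*263 = 159117 - 66802/9 = 1365251/9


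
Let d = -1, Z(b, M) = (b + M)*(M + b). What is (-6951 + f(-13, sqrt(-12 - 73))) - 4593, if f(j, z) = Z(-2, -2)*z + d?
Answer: -11545 + 16*I*sqrt(85) ≈ -11545.0 + 147.51*I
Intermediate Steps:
Z(b, M) = (M + b)**2 (Z(b, M) = (M + b)*(M + b) = (M + b)**2)
f(j, z) = -1 + 16*z (f(j, z) = (-2 - 2)**2*z - 1 = (-4)**2*z - 1 = 16*z - 1 = -1 + 16*z)
(-6951 + f(-13, sqrt(-12 - 73))) - 4593 = (-6951 + (-1 + 16*sqrt(-12 - 73))) - 4593 = (-6951 + (-1 + 16*sqrt(-85))) - 4593 = (-6951 + (-1 + 16*(I*sqrt(85)))) - 4593 = (-6951 + (-1 + 16*I*sqrt(85))) - 4593 = (-6952 + 16*I*sqrt(85)) - 4593 = -11545 + 16*I*sqrt(85)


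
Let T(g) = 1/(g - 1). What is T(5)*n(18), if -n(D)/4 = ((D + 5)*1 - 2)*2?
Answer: -42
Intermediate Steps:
n(D) = -24 - 8*D (n(D) = -4*((D + 5)*1 - 2)*2 = -4*((5 + D)*1 - 2)*2 = -4*((5 + D) - 2)*2 = -4*(3 + D)*2 = -4*(6 + 2*D) = -24 - 8*D)
T(g) = 1/(-1 + g)
T(5)*n(18) = (-24 - 8*18)/(-1 + 5) = (-24 - 144)/4 = (¼)*(-168) = -42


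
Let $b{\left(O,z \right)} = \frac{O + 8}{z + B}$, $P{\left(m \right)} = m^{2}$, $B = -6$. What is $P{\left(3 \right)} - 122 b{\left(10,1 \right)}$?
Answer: $\frac{2241}{5} \approx 448.2$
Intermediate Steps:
$b{\left(O,z \right)} = \frac{8 + O}{-6 + z}$ ($b{\left(O,z \right)} = \frac{O + 8}{z - 6} = \frac{8 + O}{-6 + z}$)
$P{\left(3 \right)} - 122 b{\left(10,1 \right)} = 3^{2} - 122 \frac{8 + 10}{-6 + 1} = 9 - 122 \frac{1}{-5} \cdot 18 = 9 - 122 \left(\left(- \frac{1}{5}\right) 18\right) = 9 - - \frac{2196}{5} = 9 + \frac{2196}{5} = \frac{2241}{5}$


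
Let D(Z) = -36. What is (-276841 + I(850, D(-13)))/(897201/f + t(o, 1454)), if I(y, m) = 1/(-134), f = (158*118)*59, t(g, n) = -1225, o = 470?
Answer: 20403108056610/90222059233 ≈ 226.14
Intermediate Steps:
f = 1099996 (f = 18644*59 = 1099996)
I(y, m) = -1/134
(-276841 + I(850, D(-13)))/(897201/f + t(o, 1454)) = (-276841 - 1/134)/(897201/1099996 - 1225) = -37096695/(134*(897201*(1/1099996) - 1225)) = -37096695/(134*(897201/1099996 - 1225)) = -37096695/(134*(-1346597899/1099996)) = -37096695/134*(-1099996/1346597899) = 20403108056610/90222059233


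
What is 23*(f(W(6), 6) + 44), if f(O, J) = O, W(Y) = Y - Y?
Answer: 1012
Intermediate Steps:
W(Y) = 0
23*(f(W(6), 6) + 44) = 23*(0 + 44) = 23*44 = 1012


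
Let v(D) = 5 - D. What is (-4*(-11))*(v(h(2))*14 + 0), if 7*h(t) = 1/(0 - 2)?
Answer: 3124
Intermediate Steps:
h(t) = -1/14 (h(t) = 1/(7*(0 - 2)) = (1/7)/(-2) = (1/7)*(-1/2) = -1/14)
(-4*(-11))*(v(h(2))*14 + 0) = (-4*(-11))*((5 - 1*(-1/14))*14 + 0) = 44*((5 + 1/14)*14 + 0) = 44*((71/14)*14 + 0) = 44*(71 + 0) = 44*71 = 3124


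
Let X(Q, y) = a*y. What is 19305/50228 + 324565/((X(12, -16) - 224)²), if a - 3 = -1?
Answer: 4391855825/822935552 ≈ 5.3368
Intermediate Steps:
a = 2 (a = 3 - 1 = 2)
X(Q, y) = 2*y
19305/50228 + 324565/((X(12, -16) - 224)²) = 19305/50228 + 324565/((2*(-16) - 224)²) = 19305*(1/50228) + 324565/((-32 - 224)²) = 19305/50228 + 324565/((-256)²) = 19305/50228 + 324565/65536 = 4391855825/822935552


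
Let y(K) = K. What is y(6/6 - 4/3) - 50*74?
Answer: -11101/3 ≈ -3700.3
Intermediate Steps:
y(6/6 - 4/3) - 50*74 = (6/6 - 4/3) - 50*74 = (6*(1/6) - 4*1/3) - 3700 = (1 - 4/3) - 3700 = -1/3 - 3700 = -11101/3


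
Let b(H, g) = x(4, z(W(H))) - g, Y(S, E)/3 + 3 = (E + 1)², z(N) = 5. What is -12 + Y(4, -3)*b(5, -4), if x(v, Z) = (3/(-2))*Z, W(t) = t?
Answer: -45/2 ≈ -22.500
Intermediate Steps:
x(v, Z) = -3*Z/2 (x(v, Z) = (3*(-½))*Z = -3*Z/2)
Y(S, E) = -9 + 3*(1 + E)² (Y(S, E) = -9 + 3*(E + 1)² = -9 + 3*(1 + E)²)
b(H, g) = -15/2 - g (b(H, g) = -3/2*5 - g = -15/2 - g)
-12 + Y(4, -3)*b(5, -4) = -12 + (-9 + 3*(1 - 3)²)*(-15/2 - 1*(-4)) = -12 + (-9 + 3*(-2)²)*(-15/2 + 4) = -12 + (-9 + 3*4)*(-7/2) = -12 + (-9 + 12)*(-7/2) = -12 + 3*(-7/2) = -12 - 21/2 = -45/2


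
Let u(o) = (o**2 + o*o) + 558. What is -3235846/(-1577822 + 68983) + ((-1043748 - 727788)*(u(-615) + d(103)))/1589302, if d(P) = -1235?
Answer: -77697993285383950/92230801553 ≈ -8.4243e+5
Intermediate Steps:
u(o) = 558 + 2*o**2 (u(o) = (o**2 + o**2) + 558 = 2*o**2 + 558 = 558 + 2*o**2)
-3235846/(-1577822 + 68983) + ((-1043748 - 727788)*(u(-615) + d(103)))/1589302 = -3235846/(-1577822 + 68983) + ((-1043748 - 727788)*((558 + 2*(-615)**2) - 1235))/1589302 = -3235846/(-1508839) - 1771536*((558 + 2*378225) - 1235)*(1/1589302) = -3235846*(-1/1508839) - 1771536*((558 + 756450) - 1235)*(1/1589302) = 3235846/1508839 - 1771536*(757008 - 1235)*(1/1589302) = 3235846/1508839 - 1771536*755773*(1/1589302) = 3235846/1508839 - 1338879077328*1/1589302 = 3235846/1508839 - 51495349128/61127 = -77697993285383950/92230801553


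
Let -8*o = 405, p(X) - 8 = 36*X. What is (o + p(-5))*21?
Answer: -37401/8 ≈ -4675.1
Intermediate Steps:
p(X) = 8 + 36*X
o = -405/8 (o = -1/8*405 = -405/8 ≈ -50.625)
(o + p(-5))*21 = (-405/8 + (8 + 36*(-5)))*21 = (-405/8 + (8 - 180))*21 = (-405/8 - 172)*21 = -1781/8*21 = -37401/8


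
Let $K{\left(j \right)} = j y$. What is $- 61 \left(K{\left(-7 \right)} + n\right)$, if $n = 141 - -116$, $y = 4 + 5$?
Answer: $-11834$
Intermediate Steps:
$y = 9$
$K{\left(j \right)} = 9 j$ ($K{\left(j \right)} = j 9 = 9 j$)
$n = 257$ ($n = 141 + 116 = 257$)
$- 61 \left(K{\left(-7 \right)} + n\right) = - 61 \left(9 \left(-7\right) + 257\right) = - 61 \left(-63 + 257\right) = \left(-61\right) 194 = -11834$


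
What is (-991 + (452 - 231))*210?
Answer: -161700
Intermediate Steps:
(-991 + (452 - 231))*210 = (-991 + 221)*210 = -770*210 = -161700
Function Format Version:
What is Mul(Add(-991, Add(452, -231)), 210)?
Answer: -161700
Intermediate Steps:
Mul(Add(-991, Add(452, -231)), 210) = Mul(Add(-991, 221), 210) = Mul(-770, 210) = -161700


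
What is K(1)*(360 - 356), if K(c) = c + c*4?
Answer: 20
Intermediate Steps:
K(c) = 5*c (K(c) = c + 4*c = 5*c)
K(1)*(360 - 356) = (5*1)*(360 - 356) = 5*4 = 20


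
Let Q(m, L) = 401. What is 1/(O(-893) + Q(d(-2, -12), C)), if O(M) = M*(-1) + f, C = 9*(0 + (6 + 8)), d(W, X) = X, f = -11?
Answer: 1/1283 ≈ 0.00077942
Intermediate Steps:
C = 126 (C = 9*(0 + 14) = 9*14 = 126)
O(M) = -11 - M (O(M) = M*(-1) - 11 = -M - 11 = -11 - M)
1/(O(-893) + Q(d(-2, -12), C)) = 1/((-11 - 1*(-893)) + 401) = 1/((-11 + 893) + 401) = 1/(882 + 401) = 1/1283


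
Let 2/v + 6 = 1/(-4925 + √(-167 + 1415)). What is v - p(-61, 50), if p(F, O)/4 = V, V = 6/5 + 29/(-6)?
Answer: 185995299104/13098250095 + 8*√78/873216673 ≈ 14.200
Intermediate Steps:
V = -109/30 (V = 6*(⅕) + 29*(-⅙) = 6/5 - 29/6 = -109/30 ≈ -3.6333)
p(F, O) = -218/15 (p(F, O) = 4*(-109/30) = -218/15)
v = 2/(-6 + 1/(-4925 + 4*√78)) (v = 2/(-6 + 1/(-4925 + √(-167 + 1415))) = 2/(-6 + 1/(-4925 + √1248)) = 2/(-6 + 1/(-4925 + 4*√78)) ≈ -0.33332)
v - p(-61, 50) = (-291062374/873216673 + 8*√78/873216673) - 1*(-218/15) = (-291062374/873216673 + 8*√78/873216673) + 218/15 = 185995299104/13098250095 + 8*√78/873216673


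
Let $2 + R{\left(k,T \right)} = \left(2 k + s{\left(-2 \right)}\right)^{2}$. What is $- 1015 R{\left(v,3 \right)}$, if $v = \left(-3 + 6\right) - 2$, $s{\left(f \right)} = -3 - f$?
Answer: $1015$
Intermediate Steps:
$v = 1$ ($v = 3 - 2 = 1$)
$R{\left(k,T \right)} = -2 + \left(-1 + 2 k\right)^{2}$ ($R{\left(k,T \right)} = -2 + \left(2 k - 1\right)^{2} = -2 + \left(-1 + 2 k\right)^{2}$)
$- 1015 R{\left(v,3 \right)} = - 1015 \left(-2 + \left(-1 + 2 \cdot 1\right)^{2}\right) = - 1015 \left(-2 + \left(-1 + 2\right)^{2}\right) = - 1015 \left(-2 + 1^{2}\right) = - 1015 \left(-2 + 1\right) = \left(-1015\right) \left(-1\right) = 1015$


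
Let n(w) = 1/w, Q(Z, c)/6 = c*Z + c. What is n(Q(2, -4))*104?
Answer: -13/9 ≈ -1.4444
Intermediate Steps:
Q(Z, c) = 6*c + 6*Z*c (Q(Z, c) = 6*(c*Z + c) = 6*(Z*c + c) = 6*(c + Z*c) = 6*c + 6*Z*c)
n(Q(2, -4))*104 = 104/(6*(-4)*(1 + 2)) = 104/(6*(-4)*3) = 104/(-72) = -1/72*104 = -13/9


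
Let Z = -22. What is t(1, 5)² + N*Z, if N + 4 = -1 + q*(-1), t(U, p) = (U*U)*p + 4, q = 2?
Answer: 235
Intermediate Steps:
t(U, p) = 4 + p*U² (t(U, p) = U²*p + 4 = p*U² + 4 = 4 + p*U²)
N = -7 (N = -4 + (-1 + 2*(-1)) = -4 + (-1 - 2) = -4 - 3 = -7)
t(1, 5)² + N*Z = (4 + 5*1²)² - 7*(-22) = (4 + 5*1)² + 154 = (4 + 5)² + 154 = 9² + 154 = 81 + 154 = 235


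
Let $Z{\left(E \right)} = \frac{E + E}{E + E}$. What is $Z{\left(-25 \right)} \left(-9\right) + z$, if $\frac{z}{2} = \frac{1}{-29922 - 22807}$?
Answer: $- \frac{474563}{52729} \approx -9.0$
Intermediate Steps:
$Z{\left(E \right)} = 1$ ($Z{\left(E \right)} = \frac{2 E}{2 E} = 2 E \frac{1}{2 E} = 1$)
$z = - \frac{2}{52729}$ ($z = \frac{2}{-29922 - 22807} = \frac{2}{-52729} = 2 \left(- \frac{1}{52729}\right) = - \frac{2}{52729} \approx -3.793 \cdot 10^{-5}$)
$Z{\left(-25 \right)} \left(-9\right) + z = 1 \left(-9\right) - \frac{2}{52729} = -9 - \frac{2}{52729} = - \frac{474563}{52729}$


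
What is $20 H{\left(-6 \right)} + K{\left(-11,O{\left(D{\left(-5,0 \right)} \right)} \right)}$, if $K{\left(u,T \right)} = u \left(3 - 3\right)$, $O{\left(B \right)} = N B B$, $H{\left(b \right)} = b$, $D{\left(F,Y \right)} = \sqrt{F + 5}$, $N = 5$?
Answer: $-120$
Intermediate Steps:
$D{\left(F,Y \right)} = \sqrt{5 + F}$
$O{\left(B \right)} = 5 B^{2}$ ($O{\left(B \right)} = 5 B B = 5 B^{2}$)
$K{\left(u,T \right)} = 0$ ($K{\left(u,T \right)} = u 0 = 0$)
$20 H{\left(-6 \right)} + K{\left(-11,O{\left(D{\left(-5,0 \right)} \right)} \right)} = 20 \left(-6\right) + 0 = -120 + 0 = -120$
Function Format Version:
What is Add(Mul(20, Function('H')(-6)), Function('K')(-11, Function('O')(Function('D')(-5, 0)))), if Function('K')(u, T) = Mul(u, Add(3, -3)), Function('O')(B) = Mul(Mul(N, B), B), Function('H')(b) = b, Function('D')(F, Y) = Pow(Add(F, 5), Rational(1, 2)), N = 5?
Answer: -120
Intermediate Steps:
Function('D')(F, Y) = Pow(Add(5, F), Rational(1, 2))
Function('O')(B) = Mul(5, Pow(B, 2)) (Function('O')(B) = Mul(Mul(5, B), B) = Mul(5, Pow(B, 2)))
Function('K')(u, T) = 0 (Function('K')(u, T) = Mul(u, 0) = 0)
Add(Mul(20, Function('H')(-6)), Function('K')(-11, Function('O')(Function('D')(-5, 0)))) = Add(Mul(20, -6), 0) = Add(-120, 0) = -120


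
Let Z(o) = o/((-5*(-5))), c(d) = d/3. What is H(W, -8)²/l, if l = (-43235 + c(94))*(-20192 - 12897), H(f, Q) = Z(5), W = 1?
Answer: 3/107217459475 ≈ 2.7981e-11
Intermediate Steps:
c(d) = d/3 (c(d) = d*(⅓) = d/3)
Z(o) = o/25
H(f, Q) = ⅕ (H(f, Q) = (1/25)*5 = ⅕)
l = 4288698379/3 (l = (-43235 + (⅓)*94)*(-20192 - 12897) = (-43235 + 94/3)*(-33089) = -129611/3*(-33089) = 4288698379/3 ≈ 1.4296e+9)
H(W, -8)²/l = (⅕)²/(4288698379/3) = (1/25)*(3/4288698379) = 3/107217459475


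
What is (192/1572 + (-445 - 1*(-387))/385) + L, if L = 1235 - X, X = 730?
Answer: 25468237/50435 ≈ 504.97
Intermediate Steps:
L = 505 (L = 1235 - 1*730 = 1235 - 730 = 505)
(192/1572 + (-445 - 1*(-387))/385) + L = (192/1572 + (-445 - 1*(-387))/385) + 505 = (192*(1/1572) + (-445 + 387)*(1/385)) + 505 = (16/131 - 58*1/385) + 505 = (16/131 - 58/385) + 505 = -1438/50435 + 505 = 25468237/50435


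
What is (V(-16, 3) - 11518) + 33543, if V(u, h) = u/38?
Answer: 418467/19 ≈ 22025.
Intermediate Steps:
V(u, h) = u/38 (V(u, h) = u*(1/38) = u/38)
(V(-16, 3) - 11518) + 33543 = ((1/38)*(-16) - 11518) + 33543 = (-8/19 - 11518) + 33543 = -218850/19 + 33543 = 418467/19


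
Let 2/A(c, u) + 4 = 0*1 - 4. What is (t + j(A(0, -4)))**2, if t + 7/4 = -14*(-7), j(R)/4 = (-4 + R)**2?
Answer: 113569/4 ≈ 28392.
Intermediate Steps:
A(c, u) = -1/4 (A(c, u) = 2/(-4 + (0*1 - 4)) = 2/(-4 + (0 - 4)) = 2/(-4 - 4) = 2/(-8) = 2*(-1/8) = -1/4)
j(R) = 4*(-4 + R)**2
t = 385/4 (t = -7/4 - 14*(-7) = -7/4 + 98 = 385/4 ≈ 96.250)
(t + j(A(0, -4)))**2 = (385/4 + 4*(-4 - 1/4)**2)**2 = (385/4 + 4*(-17/4)**2)**2 = (385/4 + 4*(289/16))**2 = (385/4 + 289/4)**2 = (337/2)**2 = 113569/4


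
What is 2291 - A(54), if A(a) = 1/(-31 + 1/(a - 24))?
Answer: 2128369/929 ≈ 2291.0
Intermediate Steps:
A(a) = 1/(-31 + 1/(-24 + a))
2291 - A(54) = 2291 - (24 - 1*54)/(-745 + 31*54) = 2291 - (24 - 54)/(-745 + 1674) = 2291 - (-30)/929 = 2291 - 1*(-30/929) = 2291 + 30/929 = 2128369/929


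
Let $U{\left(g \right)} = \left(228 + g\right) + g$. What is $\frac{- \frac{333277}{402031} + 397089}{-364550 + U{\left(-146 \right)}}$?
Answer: $- \frac{11402982463}{10470437931} \approx -1.0891$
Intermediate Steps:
$U{\left(g \right)} = 228 + 2 g$
$\frac{- \frac{333277}{402031} + 397089}{-364550 + U{\left(-146 \right)}} = \frac{- \frac{333277}{402031} + 397089}{-364550 + \left(228 + 2 \left(-146\right)\right)} = \frac{\left(-333277\right) \frac{1}{402031} + 397089}{-364550 + \left(228 - 292\right)} = \frac{- \frac{47611}{57433} + 397089}{-364550 - 64} = \frac{22805964926}{57433 \left(-364614\right)} = \frac{22805964926}{57433} \left(- \frac{1}{364614}\right) = - \frac{11402982463}{10470437931}$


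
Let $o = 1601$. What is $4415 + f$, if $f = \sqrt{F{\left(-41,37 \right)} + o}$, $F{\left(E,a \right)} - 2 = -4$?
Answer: $4415 + \sqrt{1599} \approx 4455.0$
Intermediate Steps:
$F{\left(E,a \right)} = -2$ ($F{\left(E,a \right)} = 2 - 4 = -2$)
$f = \sqrt{1599}$ ($f = \sqrt{-2 + 1601} = \sqrt{1599} \approx 39.987$)
$4415 + f = 4415 + \sqrt{1599}$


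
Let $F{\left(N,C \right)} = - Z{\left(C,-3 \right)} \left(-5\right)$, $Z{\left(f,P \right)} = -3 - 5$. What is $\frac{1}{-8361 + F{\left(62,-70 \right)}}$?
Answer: $- \frac{1}{8401} \approx -0.00011903$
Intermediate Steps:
$Z{\left(f,P \right)} = -8$ ($Z{\left(f,P \right)} = -3 - 5 = -8$)
$F{\left(N,C \right)} = -40$ ($F{\left(N,C \right)} = \left(-1\right) \left(-8\right) \left(-5\right) = 8 \left(-5\right) = -40$)
$\frac{1}{-8361 + F{\left(62,-70 \right)}} = \frac{1}{-8361 - 40} = \frac{1}{-8401} = - \frac{1}{8401}$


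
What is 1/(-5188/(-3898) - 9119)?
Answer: -1949/17770337 ≈ -0.00010968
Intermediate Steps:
1/(-5188/(-3898) - 9119) = 1/(-5188*(-1/3898) - 9119) = 1/(2594/1949 - 9119) = 1/(-17770337/1949) = -1949/17770337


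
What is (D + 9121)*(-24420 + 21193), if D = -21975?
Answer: 41479858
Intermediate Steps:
(D + 9121)*(-24420 + 21193) = (-21975 + 9121)*(-24420 + 21193) = -12854*(-3227) = 41479858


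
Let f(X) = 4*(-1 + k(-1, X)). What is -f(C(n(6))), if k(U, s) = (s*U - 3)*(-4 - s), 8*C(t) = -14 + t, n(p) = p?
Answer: -20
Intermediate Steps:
C(t) = -7/4 + t/8 (C(t) = (-14 + t)/8 = -7/4 + t/8)
k(U, s) = (-4 - s)*(-3 + U*s) (k(U, s) = (U*s - 3)*(-4 - s) = (-3 + U*s)*(-4 - s) = (-4 - s)*(-3 + U*s))
f(X) = 44 + 4*X² + 28*X (f(X) = 4*(-1 + (12 + 3*X - 1*(-1)*X² - 4*(-1)*X)) = 4*(-1 + (12 + 3*X + X² + 4*X)) = 4*(-1 + (12 + X² + 7*X)) = 4*(11 + X² + 7*X) = 44 + 4*X² + 28*X)
-f(C(n(6))) = -(44 + 4*(-7/4 + (⅛)*6)² + 28*(-7/4 + (⅛)*6)) = -(44 + 4*(-7/4 + ¾)² + 28*(-7/4 + ¾)) = -(44 + 4*(-1)² + 28*(-1)) = -(44 + 4*1 - 28) = -(44 + 4 - 28) = -1*20 = -20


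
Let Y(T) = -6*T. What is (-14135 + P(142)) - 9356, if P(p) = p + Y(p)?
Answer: -24201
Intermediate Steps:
P(p) = -5*p (P(p) = p - 6*p = -5*p)
(-14135 + P(142)) - 9356 = (-14135 - 5*142) - 9356 = (-14135 - 710) - 9356 = -14845 - 9356 = -24201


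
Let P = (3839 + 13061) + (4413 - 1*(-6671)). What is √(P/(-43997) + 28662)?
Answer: 3*√6164537141990/43997 ≈ 169.30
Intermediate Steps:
P = 27984 (P = 16900 + (4413 + 6671) = 16900 + 11084 = 27984)
√(P/(-43997) + 28662) = √(27984/(-43997) + 28662) = √(27984*(-1/43997) + 28662) = √(-27984/43997 + 28662) = √(1261014030/43997) = 3*√6164537141990/43997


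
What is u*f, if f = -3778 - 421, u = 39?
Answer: -163761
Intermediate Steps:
f = -4199
u*f = 39*(-4199) = -163761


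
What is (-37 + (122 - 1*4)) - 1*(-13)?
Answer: 94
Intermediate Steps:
(-37 + (122 - 1*4)) - 1*(-13) = (-37 + (122 - 4)) + 13 = (-37 + 118) + 13 = 81 + 13 = 94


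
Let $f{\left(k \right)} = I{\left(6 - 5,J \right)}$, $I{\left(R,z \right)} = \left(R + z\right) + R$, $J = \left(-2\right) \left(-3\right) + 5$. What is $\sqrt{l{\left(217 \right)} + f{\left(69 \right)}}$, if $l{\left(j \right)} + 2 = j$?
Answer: $2 \sqrt{57} \approx 15.1$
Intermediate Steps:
$l{\left(j \right)} = -2 + j$
$J = 11$ ($J = 6 + 5 = 11$)
$I{\left(R,z \right)} = z + 2 R$
$f{\left(k \right)} = 13$ ($f{\left(k \right)} = 11 + 2 \left(6 - 5\right) = 11 + 2 \cdot 1 = 11 + 2 = 13$)
$\sqrt{l{\left(217 \right)} + f{\left(69 \right)}} = \sqrt{\left(-2 + 217\right) + 13} = \sqrt{215 + 13} = \sqrt{228} = 2 \sqrt{57}$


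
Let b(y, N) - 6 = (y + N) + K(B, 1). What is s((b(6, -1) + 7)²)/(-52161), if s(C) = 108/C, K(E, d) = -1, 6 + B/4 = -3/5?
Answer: -36/5024843 ≈ -7.1644e-6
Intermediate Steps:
B = -132/5 (B = -24 + 4*(-3/5) = -24 + 4*(-3*⅕) = -24 + 4*(-⅗) = -24 - 12/5 = -132/5 ≈ -26.400)
b(y, N) = 5 + N + y (b(y, N) = 6 + ((y + N) - 1) = 6 + ((N + y) - 1) = 6 + (-1 + N + y) = 5 + N + y)
s((b(6, -1) + 7)²)/(-52161) = (108/(((5 - 1 + 6) + 7)²))/(-52161) = (108/((10 + 7)²))*(-1/52161) = (108/(17²))*(-1/52161) = (108/289)*(-1/52161) = -36/5024843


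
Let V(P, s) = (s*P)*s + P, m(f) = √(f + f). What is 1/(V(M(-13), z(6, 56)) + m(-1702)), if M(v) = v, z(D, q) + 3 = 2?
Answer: -13/2040 - I*√851/2040 ≈ -0.0063725 - 0.0143*I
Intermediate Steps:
m(f) = √2*√f (m(f) = √(2*f) = √2*√f)
z(D, q) = -1 (z(D, q) = -3 + 2 = -1)
V(P, s) = P + P*s² (V(P, s) = (P*s)*s + P = P*s² + P = P + P*s²)
1/(V(M(-13), z(6, 56)) + m(-1702)) = 1/(-13*(1 + (-1)²) + √2*√(-1702)) = 1/(-13*(1 + 1) + √2*(I*√1702)) = 1/(-13*2 + 2*I*√851) = 1/(-26 + 2*I*√851)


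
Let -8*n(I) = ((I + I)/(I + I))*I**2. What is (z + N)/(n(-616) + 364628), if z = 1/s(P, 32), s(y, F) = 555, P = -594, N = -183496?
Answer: -101840279/176043780 ≈ -0.57849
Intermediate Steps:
n(I) = -I**2/8 (n(I) = -(I + I)/(I + I)*I**2/8 = -(2*I)/((2*I))*I**2/8 = -(2*I)*(1/(2*I))*I**2/8 = -I**2/8)
z = 1/555 ≈ 0.0018018
(z + N)/(n(-616) + 364628) = (1/555 - 183496)/(-1/8*(-616)**2 + 364628) = -101840279/(555*(-1/8*379456 + 364628)) = -101840279/(555*(-47432 + 364628)) = -101840279/555/317196 = -101840279/555*1/317196 = -101840279/176043780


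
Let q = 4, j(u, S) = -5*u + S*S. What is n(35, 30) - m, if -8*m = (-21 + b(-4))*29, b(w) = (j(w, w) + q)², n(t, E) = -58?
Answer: 45327/8 ≈ 5665.9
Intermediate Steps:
j(u, S) = S² - 5*u (j(u, S) = -5*u + S² = S² - 5*u)
b(w) = (4 + w² - 5*w)² (b(w) = ((w² - 5*w) + 4)² = (4 + w² - 5*w)²)
m = -45791/8 (m = -(-21 + (4 + (-4)² - 5*(-4))²)*29/8 = -(-21 + (4 + 16 + 20)²)*29/8 = -(-21 + 40²)*29/8 = -(-21 + 1600)*29/8 = -1579*29/8 = -⅛*45791 = -45791/8 ≈ -5723.9)
n(35, 30) - m = -58 - 1*(-45791/8) = -58 + 45791/8 = 45327/8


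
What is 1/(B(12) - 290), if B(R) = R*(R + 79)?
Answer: 1/802 ≈ 0.0012469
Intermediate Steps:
B(R) = R*(79 + R)
1/(B(12) - 290) = 1/(12*(79 + 12) - 290) = 1/(12*91 - 290) = 1/(1092 - 290) = 1/802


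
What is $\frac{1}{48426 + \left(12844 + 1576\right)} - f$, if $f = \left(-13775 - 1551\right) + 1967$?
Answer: $\frac{839559715}{62846} \approx 13359.0$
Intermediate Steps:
$f = -13359$ ($f = -15326 + 1967 = -13359$)
$\frac{1}{48426 + \left(12844 + 1576\right)} - f = \frac{1}{48426 + \left(12844 + 1576\right)} - -13359 = \frac{1}{48426 + 14420} + 13359 = \frac{1}{62846} + 13359 = \frac{839559715}{62846}$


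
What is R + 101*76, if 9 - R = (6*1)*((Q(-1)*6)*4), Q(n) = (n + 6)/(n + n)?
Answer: 8045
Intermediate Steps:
Q(n) = (6 + n)/(2*n) (Q(n) = (6 + n)/((2*n)) = (6 + n)*(1/(2*n)) = (6 + n)/(2*n))
R = 369 (R = 9 - 6*1*(((½)*(6 - 1)/(-1))*6)*4 = 9 - 6*(((½)*(-1)*5)*6)*4 = 9 - 6*-5/2*6*4 = 9 - 6*(-15*4) = 9 - 6*(-60) = 9 - 1*(-360) = 9 + 360 = 369)
R + 101*76 = 369 + 101*76 = 369 + 7676 = 8045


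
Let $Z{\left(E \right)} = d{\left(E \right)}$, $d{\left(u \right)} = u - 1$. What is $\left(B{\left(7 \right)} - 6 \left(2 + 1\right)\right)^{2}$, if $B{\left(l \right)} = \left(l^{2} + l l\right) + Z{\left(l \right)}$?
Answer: $7396$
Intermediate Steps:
$d{\left(u \right)} = -1 + u$
$Z{\left(E \right)} = -1 + E$
$B{\left(l \right)} = -1 + l + 2 l^{2}$ ($B{\left(l \right)} = \left(l^{2} + l l\right) + \left(-1 + l\right) = \left(l^{2} + l^{2}\right) + \left(-1 + l\right) = 2 l^{2} + \left(-1 + l\right) = -1 + l + 2 l^{2}$)
$\left(B{\left(7 \right)} - 6 \left(2 + 1\right)\right)^{2} = \left(\left(-1 + 7 + 2 \cdot 7^{2}\right) - 6 \left(2 + 1\right)\right)^{2} = \left(\left(-1 + 7 + 2 \cdot 49\right) - 18\right)^{2} = \left(\left(-1 + 7 + 98\right) - 18\right)^{2} = \left(104 - 18\right)^{2} = 86^{2} = 7396$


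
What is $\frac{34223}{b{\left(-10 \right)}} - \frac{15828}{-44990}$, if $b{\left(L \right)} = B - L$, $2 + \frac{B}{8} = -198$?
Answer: $- \frac{30290525}{1430682} \approx -21.172$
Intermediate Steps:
$B = -1600$ ($B = -16 + 8 \left(-198\right) = -16 - 1584 = -1600$)
$b{\left(L \right)} = -1600 - L$
$\frac{34223}{b{\left(-10 \right)}} - \frac{15828}{-44990} = \frac{34223}{-1600 - -10} - \frac{15828}{-44990} = \frac{34223}{-1600 + 10} - - \frac{7914}{22495} = \frac{34223}{-1590} + \frac{7914}{22495} = 34223 \left(- \frac{1}{1590}\right) + \frac{7914}{22495} = - \frac{34223}{1590} + \frac{7914}{22495} = - \frac{30290525}{1430682}$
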